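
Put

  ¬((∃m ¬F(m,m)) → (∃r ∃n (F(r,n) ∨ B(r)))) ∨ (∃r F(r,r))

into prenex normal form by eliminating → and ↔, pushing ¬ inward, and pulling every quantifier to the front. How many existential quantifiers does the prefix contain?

2

Eliminate → and ↔ using ¬ and ∨.
  ¬(¬(∃m ¬F(m,m)) ∨ (∃r ∃n (F(r,n) ∨ B(r)))) ∨ (∃r F(r,r))
Drive negations inward (¬∀x A ≡ ∃x ¬A, ¬∃x A ≡ ∀x ¬A, De Morgan for ∧/∨):
  (∃m ¬F(m,m)) ∧ (∀r ∀n (¬F(r,n) ∧ ¬B(r))) ∨ (∃r F(r,r))
Give each quantifier a distinct variable: r↦y1.
  (∃m ¬F(m,m)) ∧ (∀r ∀n (¬F(r,n) ∧ ¬B(r))) ∨ (∃y1 F(y1,y1))
Finally move all quantifiers to the prefix:
  ∃m ∀r ∀n ∃y1 (¬F(m,m) ∧ ¬F(r,n) ∧ ¬B(r) ∨ F(y1,y1))
The prefix is ∃m ∀r ∀n ∃y1: 2 universal, 2 existential.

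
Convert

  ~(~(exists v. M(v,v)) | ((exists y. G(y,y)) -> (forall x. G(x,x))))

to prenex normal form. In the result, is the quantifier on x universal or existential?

Rewrite implications/biconditionals: A → B as ¬A ∨ B.
  ~(~(exists v. M(v,v)) | ~(exists y. G(y,y)) | (forall x. G(x,x)))
Push ¬ through the quantifiers and connectives to reach negation normal form:
  (exists v. M(v,v)) & (exists y. G(y,y)) & (exists x. ~G(x,x))
Extract every quantifier outward, since the variables are now distinct and don't occur free across branches:
  exists v. exists y. exists x. (M(v,v) & G(y,y) & ~G(x,x))
The quantifier forall x sits under an odd number of negations (counting the antecedent side of each →), so it flips to exists x.

existential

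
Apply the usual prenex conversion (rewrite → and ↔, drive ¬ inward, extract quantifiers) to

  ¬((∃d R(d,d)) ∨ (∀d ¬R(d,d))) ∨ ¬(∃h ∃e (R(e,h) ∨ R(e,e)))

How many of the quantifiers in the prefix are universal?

Push ¬ through the quantifiers and connectives to reach negation normal form:
  (∀d ¬R(d,d)) ∧ (∃d R(d,d)) ∨ (∀h ∀e (¬R(e,h) ∧ ¬R(e,e)))
Standardize variables apart so no two quantifiers bind the same name: d↦p.
  (∀d ¬R(d,d)) ∧ (∃p R(p,p)) ∨ (∀h ∀e (¬R(e,h) ∧ ¬R(e,e)))
Pull the quantifiers to the front (each side's bound variable is not free in the other side):
  ∀d ∃p ∀h ∀e (¬R(d,d) ∧ R(p,p) ∨ ¬R(e,h) ∧ ¬R(e,e))
The prefix is ∀d ∃p ∀h ∀e: 3 universal, 1 existential.

3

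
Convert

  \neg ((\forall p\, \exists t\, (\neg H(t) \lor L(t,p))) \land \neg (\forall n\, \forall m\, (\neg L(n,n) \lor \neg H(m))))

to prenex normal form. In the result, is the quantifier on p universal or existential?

existential

Move each ¬ inward, flipping quantifiers it crosses:
  (\exists p\, \forall t\, (H(t) \land \neg L(t,p))) \lor (\forall n\, \forall m\, (\neg L(n,n) \lor \neg H(m)))
Finally move all quantifiers to the prefix:
  \exists p\, \forall t\, \forall n\, \forall m\, (H(t) \land \neg L(t,p) \lor \neg L(n,n) \lor \neg H(m))
The quantifier \forall p sits under an odd number of negations, so it flips to \exists p.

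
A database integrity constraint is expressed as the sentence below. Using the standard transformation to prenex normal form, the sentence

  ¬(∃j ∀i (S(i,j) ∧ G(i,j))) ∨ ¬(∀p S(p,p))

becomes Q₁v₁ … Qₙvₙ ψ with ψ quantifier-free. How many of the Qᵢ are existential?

Push ¬ through the quantifiers and connectives to reach negation normal form:
  (∀j ∃i (¬S(i,j) ∨ ¬G(i,j))) ∨ (∃p ¬S(p,p))
All bound variables are already distinct, so no renaming is needed.
Finally move all quantifiers to the prefix:
  ∀j ∃i ∃p (¬S(i,j) ∨ ¬G(i,j) ∨ ¬S(p,p))
The prefix is ∀j ∃i ∃p: 1 universal, 2 existential.

2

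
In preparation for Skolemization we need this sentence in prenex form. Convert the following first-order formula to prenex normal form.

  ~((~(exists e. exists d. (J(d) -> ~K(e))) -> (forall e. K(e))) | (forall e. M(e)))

Eliminate → and ↔ using ¬ and ∨.
  ~(~~(exists e. exists d. (~J(d) | ~K(e))) | (forall e. K(e)) | (forall e. M(e)))
Drive negations inward (¬∀x A ≡ ∃x ¬A, ¬∃x A ≡ ∀x ¬A, De Morgan for ∧/∨):
  (forall e. forall d. (J(d) & K(e))) & (exists e. ~K(e)) & (exists e. ~M(e))
Give each quantifier a distinct variable: e↦r, e↦c.
  (forall e. forall d. (J(d) & K(e))) & (exists r. ~K(r)) & (exists c. ~M(c))
Extract every quantifier outward, since the variables are now distinct and don't occur free across branches:
  forall e. forall d. exists r. exists c. (J(d) & K(e) & ~K(r) & ~M(c))

forall e. forall d. exists r. exists c. (J(d) & K(e) & ~K(r) & ~M(c))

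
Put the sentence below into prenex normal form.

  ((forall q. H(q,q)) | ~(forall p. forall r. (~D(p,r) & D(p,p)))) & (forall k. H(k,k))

Move each ¬ inward, flipping quantifiers it crosses:
  ((forall q. H(q,q)) | (exists p. exists r. (D(p,r) | ~D(p,p)))) & (forall k. H(k,k))
Extract every quantifier outward, since the variables are now distinct and don't occur free across branches:
  forall q. exists p. exists r. forall k. ((H(q,q) | D(p,r) | ~D(p,p)) & H(k,k))

forall q. exists p. exists r. forall k. ((H(q,q) | D(p,r) | ~D(p,p)) & H(k,k))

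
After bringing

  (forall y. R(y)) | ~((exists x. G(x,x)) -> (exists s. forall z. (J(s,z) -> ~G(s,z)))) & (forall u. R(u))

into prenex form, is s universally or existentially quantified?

universal

Rewrite implications/biconditionals: A → B as ¬A ∨ B.
  (forall y. R(y)) | ~(~(exists x. G(x,x)) | (exists s. forall z. (~J(s,z) | ~G(s,z)))) & (forall u. R(u))
Drive negations inward (¬∀x A ≡ ∃x ¬A, ¬∃x A ≡ ∀x ¬A, De Morgan for ∧/∨):
  (forall y. R(y)) | (exists x. G(x,x)) & (forall s. exists z. (J(s,z) & G(s,z))) & (forall u. R(u))
All bound variables are already distinct, so no renaming is needed.
Finally move all quantifiers to the prefix:
  forall y. exists x. forall s. exists z. forall u. (R(y) | G(x,x) & J(s,z) & G(s,z) & R(u))
The quantifier exists s sits under an odd number of negations (counting the antecedent side of each →), so it flips to forall s.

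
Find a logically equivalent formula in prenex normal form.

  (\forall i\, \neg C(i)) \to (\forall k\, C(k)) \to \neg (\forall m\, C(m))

\exists i\, \exists k\, \exists m\, (C(i) \lor \neg C(k) \lor \neg C(m))

First replace A → B with ¬A ∨ B.
  \neg (\forall i\, \neg C(i)) \lor \neg (\forall k\, C(k)) \lor \neg (\forall m\, C(m))
Move each ¬ inward, flipping quantifiers it crosses:
  (\exists i\, C(i)) \lor (\exists k\, \neg C(k)) \lor (\exists m\, \neg C(m))
All bound variables are already distinct, so no renaming is needed.
Extract every quantifier outward, since the variables are now distinct and don't occur free across branches:
  \exists i\, \exists k\, \exists m\, (C(i) \lor \neg C(k) \lor \neg C(m))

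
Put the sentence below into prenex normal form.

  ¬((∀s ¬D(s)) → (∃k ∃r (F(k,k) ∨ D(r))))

∀s ∀k ∀r (¬D(s) ∧ ¬F(k,k) ∧ ¬D(r))

Eliminate → and ↔ using ¬ and ∨.
  ¬(¬(∀s ¬D(s)) ∨ (∃k ∃r (F(k,k) ∨ D(r))))
Push ¬ through the quantifiers and connectives to reach negation normal form:
  (∀s ¬D(s)) ∧ (∀k ∀r (¬F(k,k) ∧ ¬D(r)))
All bound variables are already distinct, so no renaming is needed.
Extract every quantifier outward, since the variables are now distinct and don't occur free across branches:
  ∀s ∀k ∀r (¬D(s) ∧ ¬F(k,k) ∧ ¬D(r))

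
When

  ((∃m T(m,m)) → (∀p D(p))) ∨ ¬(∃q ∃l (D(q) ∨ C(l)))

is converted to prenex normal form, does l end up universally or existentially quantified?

Rewrite implications/biconditionals: A → B as ¬A ∨ B.
  ¬(∃m T(m,m)) ∨ (∀p D(p)) ∨ ¬(∃q ∃l (D(q) ∨ C(l)))
Drive negations inward (¬∀x A ≡ ∃x ¬A, ¬∃x A ≡ ∀x ¬A, De Morgan for ∧/∨):
  (∀m ¬T(m,m)) ∨ (∀p D(p)) ∨ (∀q ∀l (¬D(q) ∧ ¬C(l)))
All bound variables are already distinct, so no renaming is needed.
Pull the quantifiers to the front (each side's bound variable is not free in the other side):
  ∀m ∀p ∀q ∀l (¬T(m,m) ∨ D(p) ∨ ¬D(q) ∧ ¬C(l))
The quantifier ∃l sits under an odd number of negations (counting the antecedent side of each →), so it flips to ∀l.

universal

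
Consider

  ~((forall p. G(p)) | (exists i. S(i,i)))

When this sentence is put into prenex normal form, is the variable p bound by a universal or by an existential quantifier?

Drive negations inward (¬∀x A ≡ ∃x ¬A, ¬∃x A ≡ ∀x ¬A, De Morgan for ∧/∨):
  (exists p. ~G(p)) & (forall i. ~S(i,i))
Extract every quantifier outward, since the variables are now distinct and don't occur free across branches:
  exists p. forall i. (~G(p) & ~S(i,i))
The quantifier forall p sits under an odd number of negations, so it flips to exists p.

existential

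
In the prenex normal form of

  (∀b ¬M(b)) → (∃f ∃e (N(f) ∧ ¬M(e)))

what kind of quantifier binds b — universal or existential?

existential

First replace A → B with ¬A ∨ B.
  ¬(∀b ¬M(b)) ∨ (∃f ∃e (N(f) ∧ ¬M(e)))
Move each ¬ inward, flipping quantifiers it crosses:
  (∃b M(b)) ∨ (∃f ∃e (N(f) ∧ ¬M(e)))
All bound variables are already distinct, so no renaming is needed.
Extract every quantifier outward, since the variables are now distinct and don't occur free across branches:
  ∃b ∃f ∃e (M(b) ∨ N(f) ∧ ¬M(e))
The quantifier ∀b sits under an odd number of negations (counting the antecedent side of each →), so it flips to ∃b.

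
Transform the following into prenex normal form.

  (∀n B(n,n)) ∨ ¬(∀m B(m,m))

Drive negations inward (¬∀x A ≡ ∃x ¬A, ¬∃x A ≡ ∀x ¬A, De Morgan for ∧/∨):
  (∀n B(n,n)) ∨ (∃m ¬B(m,m))
All bound variables are already distinct, so no renaming is needed.
Pull the quantifiers to the front (each side's bound variable is not free in the other side):
  ∀n ∃m (B(n,n) ∨ ¬B(m,m))

∀n ∃m (B(n,n) ∨ ¬B(m,m))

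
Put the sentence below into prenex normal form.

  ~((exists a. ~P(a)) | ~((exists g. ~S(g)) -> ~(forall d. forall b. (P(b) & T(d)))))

forall a. forall g. exists d. exists b. (P(a) & (S(g) | ~P(b) | ~T(d)))

Rewrite implications/biconditionals: A → B as ¬A ∨ B.
  ~((exists a. ~P(a)) | ~(~(exists g. ~S(g)) | ~(forall d. forall b. (P(b) & T(d)))))
Drive negations inward (¬∀x A ≡ ∃x ¬A, ¬∃x A ≡ ∀x ¬A, De Morgan for ∧/∨):
  (forall a. P(a)) & ((forall g. S(g)) | (exists d. exists b. (~P(b) | ~T(d))))
Pull the quantifiers to the front (each side's bound variable is not free in the other side):
  forall a. forall g. exists d. exists b. (P(a) & (S(g) | ~P(b) | ~T(d)))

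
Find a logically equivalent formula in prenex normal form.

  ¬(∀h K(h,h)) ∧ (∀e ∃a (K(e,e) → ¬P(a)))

∃h ∀e ∃a (¬K(h,h) ∧ (¬K(e,e) ∨ ¬P(a)))

First replace A → B with ¬A ∨ B.
  ¬(∀h K(h,h)) ∧ (∀e ∃a (¬K(e,e) ∨ ¬P(a)))
Push ¬ through the quantifiers and connectives to reach negation normal form:
  (∃h ¬K(h,h)) ∧ (∀e ∃a (¬K(e,e) ∨ ¬P(a)))
Extract every quantifier outward, since the variables are now distinct and don't occur free across branches:
  ∃h ∀e ∃a (¬K(h,h) ∧ (¬K(e,e) ∨ ¬P(a)))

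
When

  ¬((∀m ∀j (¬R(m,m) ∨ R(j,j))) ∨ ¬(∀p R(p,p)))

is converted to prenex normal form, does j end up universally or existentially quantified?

existential

Move each ¬ inward, flipping quantifiers it crosses:
  (∃m ∃j (R(m,m) ∧ ¬R(j,j))) ∧ (∀p R(p,p))
Pull the quantifiers to the front (each side's bound variable is not free in the other side):
  ∃m ∃j ∀p (R(m,m) ∧ ¬R(j,j) ∧ R(p,p))
The quantifier ∀j sits under an odd number of negations, so it flips to ∃j.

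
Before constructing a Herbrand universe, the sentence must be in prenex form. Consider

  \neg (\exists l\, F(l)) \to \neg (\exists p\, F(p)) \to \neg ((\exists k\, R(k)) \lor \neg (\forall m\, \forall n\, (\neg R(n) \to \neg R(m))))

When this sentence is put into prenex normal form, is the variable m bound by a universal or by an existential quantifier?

First replace A → B with ¬A ∨ B.
  \neg \neg (\exists l\, F(l)) \lor \neg \neg (\exists p\, F(p)) \lor \neg ((\exists k\, R(k)) \lor \neg (\forall m\, \forall n\, (\neg \neg R(n) \lor \neg R(m))))
Drive negations inward (¬∀x A ≡ ∃x ¬A, ¬∃x A ≡ ∀x ¬A, De Morgan for ∧/∨):
  (\exists l\, F(l)) \lor (\exists p\, F(p)) \lor (\forall k\, \neg R(k)) \land (\forall m\, \forall n\, (R(n) \lor \neg R(m)))
All bound variables are already distinct, so no renaming is needed.
Finally move all quantifiers to the prefix:
  \exists l\, \exists p\, \forall k\, \forall m\, \forall n\, (F(l) \lor F(p) \lor \neg R(k) \land (R(n) \lor \neg R(m)))
The quantifier \forall m sits under an even number of negations (counting the antecedent side of each →), so it remains universal.

universal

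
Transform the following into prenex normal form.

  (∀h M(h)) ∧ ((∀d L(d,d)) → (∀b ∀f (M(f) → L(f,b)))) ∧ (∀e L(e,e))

∀h ∃d ∀b ∀f ∀e (M(h) ∧ (¬L(d,d) ∨ ¬M(f) ∨ L(f,b)) ∧ L(e,e))

Eliminate → and ↔ using ¬ and ∨.
  (∀h M(h)) ∧ (¬(∀d L(d,d)) ∨ (∀b ∀f (¬M(f) ∨ L(f,b)))) ∧ (∀e L(e,e))
Move each ¬ inward, flipping quantifiers it crosses:
  (∀h M(h)) ∧ ((∃d ¬L(d,d)) ∨ (∀b ∀f (¬M(f) ∨ L(f,b)))) ∧ (∀e L(e,e))
All bound variables are already distinct, so no renaming is needed.
Pull the quantifiers to the front (each side's bound variable is not free in the other side):
  ∀h ∃d ∀b ∀f ∀e (M(h) ∧ (¬L(d,d) ∨ ¬M(f) ∨ L(f,b)) ∧ L(e,e))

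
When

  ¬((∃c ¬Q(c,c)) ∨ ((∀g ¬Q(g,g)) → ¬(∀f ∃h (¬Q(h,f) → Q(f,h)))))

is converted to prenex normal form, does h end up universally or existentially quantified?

Rewrite implications/biconditionals: A → B as ¬A ∨ B.
  ¬((∃c ¬Q(c,c)) ∨ ¬(∀g ¬Q(g,g)) ∨ ¬(∀f ∃h (¬¬Q(h,f) ∨ Q(f,h))))
Move each ¬ inward, flipping quantifiers it crosses:
  (∀c Q(c,c)) ∧ (∀g ¬Q(g,g)) ∧ (∀f ∃h (Q(h,f) ∨ Q(f,h)))
Finally move all quantifiers to the prefix:
  ∀c ∀g ∀f ∃h (Q(c,c) ∧ ¬Q(g,g) ∧ (Q(h,f) ∨ Q(f,h)))
The quantifier ∃h sits under an even number of negations (counting the antecedent side of each →), so it remains existential.

existential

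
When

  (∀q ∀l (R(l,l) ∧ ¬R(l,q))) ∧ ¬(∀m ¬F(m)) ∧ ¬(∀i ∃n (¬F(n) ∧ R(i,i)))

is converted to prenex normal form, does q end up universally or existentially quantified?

universal

Move each ¬ inward, flipping quantifiers it crosses:
  (∀q ∀l (R(l,l) ∧ ¬R(l,q))) ∧ (∃m F(m)) ∧ (∃i ∀n (F(n) ∨ ¬R(i,i)))
Pull the quantifiers to the front (each side's bound variable is not free in the other side):
  ∀q ∀l ∃m ∃i ∀n (R(l,l) ∧ ¬R(l,q) ∧ F(m) ∧ (F(n) ∨ ¬R(i,i)))
The quantifier ∀q sits under an even number of negations, so it remains universal.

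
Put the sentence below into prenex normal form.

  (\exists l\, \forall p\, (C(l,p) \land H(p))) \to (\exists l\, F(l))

\forall l\, \exists p\, \exists v\, (\neg C(l,p) \lor \neg H(p) \lor F(v))

Rewrite implications/biconditionals: A → B as ¬A ∨ B.
  \neg (\exists l\, \forall p\, (C(l,p) \land H(p))) \lor (\exists l\, F(l))
Push ¬ through the quantifiers and connectives to reach negation normal form:
  (\forall l\, \exists p\, (\neg C(l,p) \lor \neg H(p))) \lor (\exists l\, F(l))
Rename bound variables to avoid capture: l↦v.
  (\forall l\, \exists p\, (\neg C(l,p) \lor \neg H(p))) \lor (\exists v\, F(v))
Pull the quantifiers to the front (each side's bound variable is not free in the other side):
  \forall l\, \exists p\, \exists v\, (\neg C(l,p) \lor \neg H(p) \lor F(v))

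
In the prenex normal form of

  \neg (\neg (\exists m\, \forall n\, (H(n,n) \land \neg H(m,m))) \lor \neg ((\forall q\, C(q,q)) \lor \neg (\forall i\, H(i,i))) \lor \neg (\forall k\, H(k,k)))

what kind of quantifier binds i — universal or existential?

Push ¬ through the quantifiers and connectives to reach negation normal form:
  (\exists m\, \forall n\, (H(n,n) \land \neg H(m,m))) \land ((\forall q\, C(q,q)) \lor (\exists i\, \neg H(i,i))) \land (\forall k\, H(k,k))
All bound variables are already distinct, so no renaming is needed.
Finally move all quantifiers to the prefix:
  \exists m\, \forall n\, \forall q\, \exists i\, \forall k\, (H(n,n) \land \neg H(m,m) \land (C(q,q) \lor \neg H(i,i)) \land H(k,k))
The quantifier \forall i sits under an odd number of negations, so it flips to \exists i.

existential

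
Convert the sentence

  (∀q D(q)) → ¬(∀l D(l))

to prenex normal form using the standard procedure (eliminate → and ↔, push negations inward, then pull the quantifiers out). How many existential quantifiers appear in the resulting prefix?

2

First replace A → B with ¬A ∨ B.
  ¬(∀q D(q)) ∨ ¬(∀l D(l))
Drive negations inward (¬∀x A ≡ ∃x ¬A, ¬∃x A ≡ ∀x ¬A, De Morgan for ∧/∨):
  (∃q ¬D(q)) ∨ (∃l ¬D(l))
All bound variables are already distinct, so no renaming is needed.
Extract every quantifier outward, since the variables are now distinct and don't occur free across branches:
  ∃q ∃l (¬D(q) ∨ ¬D(l))
The prefix is ∃q ∃l: 0 universal, 2 existential.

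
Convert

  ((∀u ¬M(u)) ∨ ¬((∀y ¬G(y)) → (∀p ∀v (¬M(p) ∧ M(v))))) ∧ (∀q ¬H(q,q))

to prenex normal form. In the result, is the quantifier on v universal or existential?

First replace A → B with ¬A ∨ B.
  ((∀u ¬M(u)) ∨ ¬(¬(∀y ¬G(y)) ∨ (∀p ∀v (¬M(p) ∧ M(v))))) ∧ (∀q ¬H(q,q))
Drive negations inward (¬∀x A ≡ ∃x ¬A, ¬∃x A ≡ ∀x ¬A, De Morgan for ∧/∨):
  ((∀u ¬M(u)) ∨ (∀y ¬G(y)) ∧ (∃p ∃v (M(p) ∨ ¬M(v)))) ∧ (∀q ¬H(q,q))
Finally move all quantifiers to the prefix:
  ∀u ∀y ∃p ∃v ∀q ((¬M(u) ∨ ¬G(y) ∧ (M(p) ∨ ¬M(v))) ∧ ¬H(q,q))
The quantifier ∀v sits under an odd number of negations (counting the antecedent side of each →), so it flips to ∃v.

existential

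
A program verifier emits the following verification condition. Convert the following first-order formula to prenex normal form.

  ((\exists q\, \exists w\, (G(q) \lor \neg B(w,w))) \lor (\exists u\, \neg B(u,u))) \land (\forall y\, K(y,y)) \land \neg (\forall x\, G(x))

\exists q\, \exists w\, \exists u\, \forall y\, \exists x\, ((G(q) \lor \neg B(w,w) \lor \neg B(u,u)) \land K(y,y) \land \neg G(x))

Move each ¬ inward, flipping quantifiers it crosses:
  ((\exists q\, \exists w\, (G(q) \lor \neg B(w,w))) \lor (\exists u\, \neg B(u,u))) \land (\forall y\, K(y,y)) \land (\exists x\, \neg G(x))
All bound variables are already distinct, so no renaming is needed.
Pull the quantifiers to the front (each side's bound variable is not free in the other side):
  \exists q\, \exists w\, \exists u\, \forall y\, \exists x\, ((G(q) \lor \neg B(w,w) \lor \neg B(u,u)) \land K(y,y) \land \neg G(x))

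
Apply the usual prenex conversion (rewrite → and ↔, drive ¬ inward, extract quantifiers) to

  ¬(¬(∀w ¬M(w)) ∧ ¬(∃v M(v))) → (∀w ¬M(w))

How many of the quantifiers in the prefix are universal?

First replace A → B with ¬A ∨ B.
  ¬¬(¬(∀w ¬M(w)) ∧ ¬(∃v M(v))) ∨ (∀w ¬M(w))
Drive negations inward (¬∀x A ≡ ∃x ¬A, ¬∃x A ≡ ∀x ¬A, De Morgan for ∧/∨):
  (∃w M(w)) ∧ (∀v ¬M(v)) ∨ (∀w ¬M(w))
Rename bound variables to avoid capture: w↦c.
  (∃w M(w)) ∧ (∀v ¬M(v)) ∨ (∀c ¬M(c))
Finally move all quantifiers to the prefix:
  ∃w ∀v ∀c (M(w) ∧ ¬M(v) ∨ ¬M(c))
The prefix is ∃w ∀v ∀c: 2 universal, 1 existential.

2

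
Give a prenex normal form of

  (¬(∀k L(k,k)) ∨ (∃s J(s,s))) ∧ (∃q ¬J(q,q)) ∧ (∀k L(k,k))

Push ¬ through the quantifiers and connectives to reach negation normal form:
  ((∃k ¬L(k,k)) ∨ (∃s J(s,s))) ∧ (∃q ¬J(q,q)) ∧ (∀k L(k,k))
Standardize variables apart so no two quantifiers bind the same name: k↦r.
  ((∃k ¬L(k,k)) ∨ (∃s J(s,s))) ∧ (∃q ¬J(q,q)) ∧ (∀r L(r,r))
Finally move all quantifiers to the prefix:
  ∃k ∃s ∃q ∀r ((¬L(k,k) ∨ J(s,s)) ∧ ¬J(q,q) ∧ L(r,r))

∃k ∃s ∃q ∀r ((¬L(k,k) ∨ J(s,s)) ∧ ¬J(q,q) ∧ L(r,r))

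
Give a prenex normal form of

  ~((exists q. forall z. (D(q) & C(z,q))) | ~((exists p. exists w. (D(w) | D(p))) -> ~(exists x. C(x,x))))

forall q. exists z. forall p. forall w. forall x. ((~D(q) | ~C(z,q)) & (~D(w) & ~D(p) | ~C(x,x)))

First replace A → B with ¬A ∨ B.
  ~((exists q. forall z. (D(q) & C(z,q))) | ~(~(exists p. exists w. (D(w) | D(p))) | ~(exists x. C(x,x))))
Drive negations inward (¬∀x A ≡ ∃x ¬A, ¬∃x A ≡ ∀x ¬A, De Morgan for ∧/∨):
  (forall q. exists z. (~D(q) | ~C(z,q))) & ((forall p. forall w. (~D(w) & ~D(p))) | (forall x. ~C(x,x)))
Extract every quantifier outward, since the variables are now distinct and don't occur free across branches:
  forall q. exists z. forall p. forall w. forall x. ((~D(q) | ~C(z,q)) & (~D(w) & ~D(p) | ~C(x,x)))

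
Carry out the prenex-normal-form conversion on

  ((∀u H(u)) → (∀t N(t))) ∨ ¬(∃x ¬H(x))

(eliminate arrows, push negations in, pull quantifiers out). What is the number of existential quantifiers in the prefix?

1

Rewrite implications/biconditionals: A → B as ¬A ∨ B.
  ¬(∀u H(u)) ∨ (∀t N(t)) ∨ ¬(∃x ¬H(x))
Drive negations inward (¬∀x A ≡ ∃x ¬A, ¬∃x A ≡ ∀x ¬A, De Morgan for ∧/∨):
  (∃u ¬H(u)) ∨ (∀t N(t)) ∨ (∀x H(x))
All bound variables are already distinct, so no renaming is needed.
Pull the quantifiers to the front (each side's bound variable is not free in the other side):
  ∃u ∀t ∀x (¬H(u) ∨ N(t) ∨ H(x))
The prefix is ∃u ∀t ∀x: 2 universal, 1 existential.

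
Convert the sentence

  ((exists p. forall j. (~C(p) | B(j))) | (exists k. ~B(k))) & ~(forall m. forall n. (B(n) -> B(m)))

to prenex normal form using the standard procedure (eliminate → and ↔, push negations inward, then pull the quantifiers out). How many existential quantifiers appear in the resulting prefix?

First replace A → B with ¬A ∨ B.
  ((exists p. forall j. (~C(p) | B(j))) | (exists k. ~B(k))) & ~(forall m. forall n. (~B(n) | B(m)))
Drive negations inward (¬∀x A ≡ ∃x ¬A, ¬∃x A ≡ ∀x ¬A, De Morgan for ∧/∨):
  ((exists p. forall j. (~C(p) | B(j))) | (exists k. ~B(k))) & (exists m. exists n. (B(n) & ~B(m)))
Finally move all quantifiers to the prefix:
  exists p. forall j. exists k. exists m. exists n. ((~C(p) | B(j) | ~B(k)) & B(n) & ~B(m))
The prefix is exists p forall j exists k exists m exists n: 1 universal, 4 existential.

4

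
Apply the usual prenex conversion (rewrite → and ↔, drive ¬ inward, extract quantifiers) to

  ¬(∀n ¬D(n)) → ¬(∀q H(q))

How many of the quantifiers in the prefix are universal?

Rewrite implications/biconditionals: A → B as ¬A ∨ B.
  ¬¬(∀n ¬D(n)) ∨ ¬(∀q H(q))
Drive negations inward (¬∀x A ≡ ∃x ¬A, ¬∃x A ≡ ∀x ¬A, De Morgan for ∧/∨):
  (∀n ¬D(n)) ∨ (∃q ¬H(q))
All bound variables are already distinct, so no renaming is needed.
Finally move all quantifiers to the prefix:
  ∀n ∃q (¬D(n) ∨ ¬H(q))
The prefix is ∀n ∃q: 1 universal, 1 existential.

1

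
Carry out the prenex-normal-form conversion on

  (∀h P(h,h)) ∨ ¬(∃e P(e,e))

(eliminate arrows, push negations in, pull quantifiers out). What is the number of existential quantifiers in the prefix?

0

Drive negations inward (¬∀x A ≡ ∃x ¬A, ¬∃x A ≡ ∀x ¬A, De Morgan for ∧/∨):
  (∀h P(h,h)) ∨ (∀e ¬P(e,e))
All bound variables are already distinct, so no renaming is needed.
Finally move all quantifiers to the prefix:
  ∀h ∀e (P(h,h) ∨ ¬P(e,e))
The prefix is ∀h ∀e: 2 universal, 0 existential.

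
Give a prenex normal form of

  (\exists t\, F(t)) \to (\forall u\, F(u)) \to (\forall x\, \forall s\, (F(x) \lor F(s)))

\forall t\, \exists u\, \forall x\, \forall s\, (\neg F(t) \lor \neg F(u) \lor F(x) \lor F(s))

Rewrite implications/biconditionals: A → B as ¬A ∨ B.
  \neg (\exists t\, F(t)) \lor \neg (\forall u\, F(u)) \lor (\forall x\, \forall s\, (F(x) \lor F(s)))
Drive negations inward (¬∀x A ≡ ∃x ¬A, ¬∃x A ≡ ∀x ¬A, De Morgan for ∧/∨):
  (\forall t\, \neg F(t)) \lor (\exists u\, \neg F(u)) \lor (\forall x\, \forall s\, (F(x) \lor F(s)))
All bound variables are already distinct, so no renaming is needed.
Finally move all quantifiers to the prefix:
  \forall t\, \exists u\, \forall x\, \forall s\, (\neg F(t) \lor \neg F(u) \lor F(x) \lor F(s))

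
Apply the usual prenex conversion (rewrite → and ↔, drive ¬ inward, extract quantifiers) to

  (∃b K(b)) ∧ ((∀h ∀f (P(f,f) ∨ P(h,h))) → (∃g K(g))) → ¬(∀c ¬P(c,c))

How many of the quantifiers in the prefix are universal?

4

Rewrite implications/biconditionals: A → B as ¬A ∨ B.
  ¬((∃b K(b)) ∧ (¬(∀h ∀f (P(f,f) ∨ P(h,h))) ∨ (∃g K(g)))) ∨ ¬(∀c ¬P(c,c))
Push ¬ through the quantifiers and connectives to reach negation normal form:
  (∀b ¬K(b)) ∨ (∀h ∀f (P(f,f) ∨ P(h,h))) ∧ (∀g ¬K(g)) ∨ (∃c P(c,c))
All bound variables are already distinct, so no renaming is needed.
Extract every quantifier outward, since the variables are now distinct and don't occur free across branches:
  ∀b ∀h ∀f ∀g ∃c (¬K(b) ∨ (P(f,f) ∨ P(h,h)) ∧ ¬K(g) ∨ P(c,c))
The prefix is ∀b ∀h ∀f ∀g ∃c: 4 universal, 1 existential.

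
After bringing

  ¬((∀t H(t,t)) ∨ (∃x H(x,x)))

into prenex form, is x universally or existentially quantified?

universal

Drive negations inward (¬∀x A ≡ ∃x ¬A, ¬∃x A ≡ ∀x ¬A, De Morgan for ∧/∨):
  (∃t ¬H(t,t)) ∧ (∀x ¬H(x,x))
Finally move all quantifiers to the prefix:
  ∃t ∀x (¬H(t,t) ∧ ¬H(x,x))
The quantifier ∃x sits under an odd number of negations, so it flips to ∀x.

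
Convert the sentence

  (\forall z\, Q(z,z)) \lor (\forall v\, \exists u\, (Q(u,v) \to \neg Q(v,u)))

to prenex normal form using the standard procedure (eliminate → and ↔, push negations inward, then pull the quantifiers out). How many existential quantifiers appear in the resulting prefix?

First replace A → B with ¬A ∨ B.
  (\forall z\, Q(z,z)) \lor (\forall v\, \exists u\, (\neg Q(u,v) \lor \neg Q(v,u)))
All bound variables are already distinct, so no renaming is needed.
Extract every quantifier outward, since the variables are now distinct and don't occur free across branches:
  \forall z\, \forall v\, \exists u\, (Q(z,z) \lor \neg Q(u,v) \lor \neg Q(v,u))
The prefix is \forall z \forall v \exists u: 2 universal, 1 existential.

1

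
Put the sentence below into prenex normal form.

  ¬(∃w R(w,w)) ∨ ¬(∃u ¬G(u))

Push ¬ through the quantifiers and connectives to reach negation normal form:
  (∀w ¬R(w,w)) ∨ (∀u G(u))
All bound variables are already distinct, so no renaming is needed.
Pull the quantifiers to the front (each side's bound variable is not free in the other side):
  ∀w ∀u (¬R(w,w) ∨ G(u))

∀w ∀u (¬R(w,w) ∨ G(u))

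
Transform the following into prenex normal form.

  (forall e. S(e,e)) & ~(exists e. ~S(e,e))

Move each ¬ inward, flipping quantifiers it crosses:
  (forall e. S(e,e)) & (forall e. S(e,e))
Standardize variables apart so no two quantifiers bind the same name: e↦x.
  (forall e. S(e,e)) & (forall x. S(x,x))
Finally move all quantifiers to the prefix:
  forall e. forall x. (S(e,e) & S(x,x))

forall e. forall x. (S(e,e) & S(x,x))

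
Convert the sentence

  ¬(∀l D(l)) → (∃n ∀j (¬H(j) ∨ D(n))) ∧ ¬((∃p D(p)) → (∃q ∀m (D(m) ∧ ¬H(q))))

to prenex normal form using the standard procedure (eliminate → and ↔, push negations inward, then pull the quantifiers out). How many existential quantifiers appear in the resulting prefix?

Rewrite implications/biconditionals: A → B as ¬A ∨ B.
  ¬¬(∀l D(l)) ∨ (∃n ∀j (¬H(j) ∨ D(n))) ∧ ¬(¬(∃p D(p)) ∨ (∃q ∀m (D(m) ∧ ¬H(q))))
Drive negations inward (¬∀x A ≡ ∃x ¬A, ¬∃x A ≡ ∀x ¬A, De Morgan for ∧/∨):
  (∀l D(l)) ∨ (∃n ∀j (¬H(j) ∨ D(n))) ∧ (∃p D(p)) ∧ (∀q ∃m (¬D(m) ∨ H(q)))
Pull the quantifiers to the front (each side's bound variable is not free in the other side):
  ∀l ∃n ∀j ∃p ∀q ∃m (D(l) ∨ (¬H(j) ∨ D(n)) ∧ D(p) ∧ (¬D(m) ∨ H(q)))
The prefix is ∀l ∃n ∀j ∃p ∀q ∃m: 3 universal, 3 existential.

3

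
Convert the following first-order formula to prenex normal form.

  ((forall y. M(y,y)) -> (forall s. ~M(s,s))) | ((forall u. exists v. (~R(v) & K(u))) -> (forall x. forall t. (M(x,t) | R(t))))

exists y. forall s. exists u. forall v. forall x. forall t. (~M(y,y) | ~M(s,s) | R(v) | ~K(u) | M(x,t) | R(t))

Eliminate → and ↔ using ¬ and ∨.
  ~(forall y. M(y,y)) | (forall s. ~M(s,s)) | ~(forall u. exists v. (~R(v) & K(u))) | (forall x. forall t. (M(x,t) | R(t)))
Push ¬ through the quantifiers and connectives to reach negation normal form:
  (exists y. ~M(y,y)) | (forall s. ~M(s,s)) | (exists u. forall v. (R(v) | ~K(u))) | (forall x. forall t. (M(x,t) | R(t)))
All bound variables are already distinct, so no renaming is needed.
Pull the quantifiers to the front (each side's bound variable is not free in the other side):
  exists y. forall s. exists u. forall v. forall x. forall t. (~M(y,y) | ~M(s,s) | R(v) | ~K(u) | M(x,t) | R(t))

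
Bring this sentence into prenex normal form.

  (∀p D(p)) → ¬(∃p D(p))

∃p ∀x (¬D(p) ∨ ¬D(x))

Eliminate → and ↔ using ¬ and ∨.
  ¬(∀p D(p)) ∨ ¬(∃p D(p))
Push ¬ through the quantifiers and connectives to reach negation normal form:
  (∃p ¬D(p)) ∨ (∀p ¬D(p))
Standardize variables apart so no two quantifiers bind the same name: p↦x.
  (∃p ¬D(p)) ∨ (∀x ¬D(x))
Pull the quantifiers to the front (each side's bound variable is not free in the other side):
  ∃p ∀x (¬D(p) ∨ ¬D(x))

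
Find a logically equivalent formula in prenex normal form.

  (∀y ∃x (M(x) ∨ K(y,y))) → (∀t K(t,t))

First replace A → B with ¬A ∨ B.
  ¬(∀y ∃x (M(x) ∨ K(y,y))) ∨ (∀t K(t,t))
Move each ¬ inward, flipping quantifiers it crosses:
  (∃y ∀x (¬M(x) ∧ ¬K(y,y))) ∨ (∀t K(t,t))
All bound variables are already distinct, so no renaming is needed.
Extract every quantifier outward, since the variables are now distinct and don't occur free across branches:
  ∃y ∀x ∀t (¬M(x) ∧ ¬K(y,y) ∨ K(t,t))

∃y ∀x ∀t (¬M(x) ∧ ¬K(y,y) ∨ K(t,t))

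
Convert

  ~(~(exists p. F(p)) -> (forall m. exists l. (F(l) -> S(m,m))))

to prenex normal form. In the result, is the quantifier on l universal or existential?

universal

First replace A → B with ¬A ∨ B.
  ~(~~(exists p. F(p)) | (forall m. exists l. (~F(l) | S(m,m))))
Drive negations inward (¬∀x A ≡ ∃x ¬A, ¬∃x A ≡ ∀x ¬A, De Morgan for ∧/∨):
  (forall p. ~F(p)) & (exists m. forall l. (F(l) & ~S(m,m)))
All bound variables are already distinct, so no renaming is needed.
Extract every quantifier outward, since the variables are now distinct and don't occur free across branches:
  forall p. exists m. forall l. (~F(p) & F(l) & ~S(m,m))
The quantifier exists l sits under an odd number of negations (counting the antecedent side of each →), so it flips to forall l.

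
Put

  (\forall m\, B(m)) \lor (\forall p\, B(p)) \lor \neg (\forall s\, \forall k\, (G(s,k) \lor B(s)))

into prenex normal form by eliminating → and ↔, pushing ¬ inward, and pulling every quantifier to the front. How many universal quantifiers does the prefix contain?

Drive negations inward (¬∀x A ≡ ∃x ¬A, ¬∃x A ≡ ∀x ¬A, De Morgan for ∧/∨):
  (\forall m\, B(m)) \lor (\forall p\, B(p)) \lor (\exists s\, \exists k\, (\neg G(s,k) \land \neg B(s)))
All bound variables are already distinct, so no renaming is needed.
Pull the quantifiers to the front (each side's bound variable is not free in the other side):
  \forall m\, \forall p\, \exists s\, \exists k\, (B(m) \lor B(p) \lor \neg G(s,k) \land \neg B(s))
The prefix is \forall m \forall p \exists s \exists k: 2 universal, 2 existential.

2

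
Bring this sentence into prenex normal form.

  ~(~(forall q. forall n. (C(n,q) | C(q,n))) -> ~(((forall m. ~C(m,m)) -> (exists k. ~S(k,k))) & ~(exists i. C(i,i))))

exists q. exists n. exists m. exists k. forall i. (~C(n,q) & ~C(q,n) & (C(m,m) | ~S(k,k)) & ~C(i,i))

First replace A → B with ¬A ∨ B.
  ~(~~(forall q. forall n. (C(n,q) | C(q,n))) | ~((~(forall m. ~C(m,m)) | (exists k. ~S(k,k))) & ~(exists i. C(i,i))))
Push ¬ through the quantifiers and connectives to reach negation normal form:
  (exists q. exists n. (~C(n,q) & ~C(q,n))) & ((exists m. C(m,m)) | (exists k. ~S(k,k))) & (forall i. ~C(i,i))
Pull the quantifiers to the front (each side's bound variable is not free in the other side):
  exists q. exists n. exists m. exists k. forall i. (~C(n,q) & ~C(q,n) & (C(m,m) | ~S(k,k)) & ~C(i,i))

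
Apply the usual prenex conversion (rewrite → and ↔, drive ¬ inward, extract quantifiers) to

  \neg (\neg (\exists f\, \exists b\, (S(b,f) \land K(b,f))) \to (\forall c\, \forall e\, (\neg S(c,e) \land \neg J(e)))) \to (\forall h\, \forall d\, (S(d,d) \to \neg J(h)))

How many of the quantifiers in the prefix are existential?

Rewrite implications/biconditionals: A → B as ¬A ∨ B.
  \neg \neg (\neg \neg (\exists f\, \exists b\, (S(b,f) \land K(b,f))) \lor (\forall c\, \forall e\, (\neg S(c,e) \land \neg J(e)))) \lor (\forall h\, \forall d\, (\neg S(d,d) \lor \neg J(h)))
Push ¬ through the quantifiers and connectives to reach negation normal form:
  (\exists f\, \exists b\, (S(b,f) \land K(b,f))) \lor (\forall c\, \forall e\, (\neg S(c,e) \land \neg J(e))) \lor (\forall h\, \forall d\, (\neg S(d,d) \lor \neg J(h)))
All bound variables are already distinct, so no renaming is needed.
Extract every quantifier outward, since the variables are now distinct and don't occur free across branches:
  \exists f\, \exists b\, \forall c\, \forall e\, \forall h\, \forall d\, (S(b,f) \land K(b,f) \lor \neg S(c,e) \land \neg J(e) \lor \neg S(d,d) \lor \neg J(h))
The prefix is \exists f \exists b \forall c \forall e \forall h \forall d: 4 universal, 2 existential.

2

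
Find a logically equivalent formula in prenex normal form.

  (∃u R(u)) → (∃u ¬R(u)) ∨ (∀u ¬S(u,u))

Rewrite implications/biconditionals: A → B as ¬A ∨ B.
  ¬(∃u R(u)) ∨ (∃u ¬R(u)) ∨ (∀u ¬S(u,u))
Push ¬ through the quantifiers and connectives to reach negation normal form:
  (∀u ¬R(u)) ∨ (∃u ¬R(u)) ∨ (∀u ¬S(u,u))
Give each quantifier a distinct variable: u↦w, u↦v1.
  (∀u ¬R(u)) ∨ (∃w ¬R(w)) ∨ (∀v1 ¬S(v1,v1))
Extract every quantifier outward, since the variables are now distinct and don't occur free across branches:
  ∀u ∃w ∀v1 (¬R(u) ∨ ¬R(w) ∨ ¬S(v1,v1))

∀u ∃w ∀v1 (¬R(u) ∨ ¬R(w) ∨ ¬S(v1,v1))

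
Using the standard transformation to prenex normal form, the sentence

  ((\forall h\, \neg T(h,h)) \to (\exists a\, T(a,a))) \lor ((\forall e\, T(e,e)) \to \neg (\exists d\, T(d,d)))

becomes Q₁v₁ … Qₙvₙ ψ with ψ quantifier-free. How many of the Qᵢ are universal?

1

First replace A → B with ¬A ∨ B.
  \neg (\forall h\, \neg T(h,h)) \lor (\exists a\, T(a,a)) \lor \neg (\forall e\, T(e,e)) \lor \neg (\exists d\, T(d,d))
Push ¬ through the quantifiers and connectives to reach negation normal form:
  (\exists h\, T(h,h)) \lor (\exists a\, T(a,a)) \lor (\exists e\, \neg T(e,e)) \lor (\forall d\, \neg T(d,d))
All bound variables are already distinct, so no renaming is needed.
Extract every quantifier outward, since the variables are now distinct and don't occur free across branches:
  \exists h\, \exists a\, \exists e\, \forall d\, (T(h,h) \lor T(a,a) \lor \neg T(e,e) \lor \neg T(d,d))
The prefix is \exists h \exists a \exists e \forall d: 1 universal, 3 existential.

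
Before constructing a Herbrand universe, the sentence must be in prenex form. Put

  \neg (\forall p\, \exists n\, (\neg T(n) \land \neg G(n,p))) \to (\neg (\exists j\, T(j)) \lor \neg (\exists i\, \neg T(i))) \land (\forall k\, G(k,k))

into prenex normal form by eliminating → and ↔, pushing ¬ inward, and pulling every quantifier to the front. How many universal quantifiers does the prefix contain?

4

Eliminate → and ↔ using ¬ and ∨.
  \neg \neg (\forall p\, \exists n\, (\neg T(n) \land \neg G(n,p))) \lor (\neg (\exists j\, T(j)) \lor \neg (\exists i\, \neg T(i))) \land (\forall k\, G(k,k))
Push ¬ through the quantifiers and connectives to reach negation normal form:
  (\forall p\, \exists n\, (\neg T(n) \land \neg G(n,p))) \lor ((\forall j\, \neg T(j)) \lor (\forall i\, T(i))) \land (\forall k\, G(k,k))
Pull the quantifiers to the front (each side's bound variable is not free in the other side):
  \forall p\, \exists n\, \forall j\, \forall i\, \forall k\, (\neg T(n) \land \neg G(n,p) \lor (\neg T(j) \lor T(i)) \land G(k,k))
The prefix is \forall p \exists n \forall j \forall i \forall k: 4 universal, 1 existential.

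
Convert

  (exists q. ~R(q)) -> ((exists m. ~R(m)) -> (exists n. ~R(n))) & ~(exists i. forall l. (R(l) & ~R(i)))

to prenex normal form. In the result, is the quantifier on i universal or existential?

universal

Rewrite implications/biconditionals: A → B as ¬A ∨ B.
  ~(exists q. ~R(q)) | (~(exists m. ~R(m)) | (exists n. ~R(n))) & ~(exists i. forall l. (R(l) & ~R(i)))
Push ¬ through the quantifiers and connectives to reach negation normal form:
  (forall q. R(q)) | ((forall m. R(m)) | (exists n. ~R(n))) & (forall i. exists l. (~R(l) | R(i)))
Extract every quantifier outward, since the variables are now distinct and don't occur free across branches:
  forall q. forall m. exists n. forall i. exists l. (R(q) | (R(m) | ~R(n)) & (~R(l) | R(i)))
The quantifier exists i sits under an odd number of negations (counting the antecedent side of each →), so it flips to forall i.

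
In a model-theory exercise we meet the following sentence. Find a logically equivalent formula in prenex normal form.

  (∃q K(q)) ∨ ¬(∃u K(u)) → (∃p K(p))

∀q ∃u ∃p (¬K(q) ∧ K(u) ∨ K(p))

First replace A → B with ¬A ∨ B.
  ¬((∃q K(q)) ∨ ¬(∃u K(u))) ∨ (∃p K(p))
Drive negations inward (¬∀x A ≡ ∃x ¬A, ¬∃x A ≡ ∀x ¬A, De Morgan for ∧/∨):
  (∀q ¬K(q)) ∧ (∃u K(u)) ∨ (∃p K(p))
Extract every quantifier outward, since the variables are now distinct and don't occur free across branches:
  ∀q ∃u ∃p (¬K(q) ∧ K(u) ∨ K(p))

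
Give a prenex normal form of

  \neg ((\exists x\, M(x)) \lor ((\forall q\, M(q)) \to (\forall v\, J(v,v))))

\forall x\, \forall q\, \exists v\, (\neg M(x) \land M(q) \land \neg J(v,v))

Rewrite implications/biconditionals: A → B as ¬A ∨ B.
  \neg ((\exists x\, M(x)) \lor \neg (\forall q\, M(q)) \lor (\forall v\, J(v,v)))
Drive negations inward (¬∀x A ≡ ∃x ¬A, ¬∃x A ≡ ∀x ¬A, De Morgan for ∧/∨):
  (\forall x\, \neg M(x)) \land (\forall q\, M(q)) \land (\exists v\, \neg J(v,v))
All bound variables are already distinct, so no renaming is needed.
Finally move all quantifiers to the prefix:
  \forall x\, \forall q\, \exists v\, (\neg M(x) \land M(q) \land \neg J(v,v))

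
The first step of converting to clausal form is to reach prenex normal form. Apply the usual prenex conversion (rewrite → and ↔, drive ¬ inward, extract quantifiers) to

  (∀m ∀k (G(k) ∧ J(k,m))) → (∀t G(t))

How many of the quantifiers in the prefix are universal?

Eliminate → and ↔ using ¬ and ∨.
  ¬(∀m ∀k (G(k) ∧ J(k,m))) ∨ (∀t G(t))
Move each ¬ inward, flipping quantifiers it crosses:
  (∃m ∃k (¬G(k) ∨ ¬J(k,m))) ∨ (∀t G(t))
Finally move all quantifiers to the prefix:
  ∃m ∃k ∀t (¬G(k) ∨ ¬J(k,m) ∨ G(t))
The prefix is ∃m ∃k ∀t: 1 universal, 2 existential.

1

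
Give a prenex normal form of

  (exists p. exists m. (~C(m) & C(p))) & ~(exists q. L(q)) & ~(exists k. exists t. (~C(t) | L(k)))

exists p. exists m. forall q. forall k. forall t. (~C(m) & C(p) & ~L(q) & C(t) & ~L(k))

Move each ¬ inward, flipping quantifiers it crosses:
  (exists p. exists m. (~C(m) & C(p))) & (forall q. ~L(q)) & (forall k. forall t. (C(t) & ~L(k)))
Finally move all quantifiers to the prefix:
  exists p. exists m. forall q. forall k. forall t. (~C(m) & C(p) & ~L(q) & C(t) & ~L(k))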